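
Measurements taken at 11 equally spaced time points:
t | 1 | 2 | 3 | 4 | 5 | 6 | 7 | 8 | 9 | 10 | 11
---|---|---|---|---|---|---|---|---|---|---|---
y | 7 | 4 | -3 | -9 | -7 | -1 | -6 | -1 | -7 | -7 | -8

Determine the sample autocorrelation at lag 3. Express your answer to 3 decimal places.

-0.325

Mean ȳ = (7 + 4 − 3 − 9 − 7 − 1 − 6 − 1 − 7 − 7 − 8)/11 = -3.4545
Numerator Σ_{t=1}^{8}(y_t−ȳ)(y_{t+3}−ȳ) = -88.7107
Denominator Σ(y_t−ȳ)² = 272.7273
r_3 = -88.7107 / 272.7273 = -0.325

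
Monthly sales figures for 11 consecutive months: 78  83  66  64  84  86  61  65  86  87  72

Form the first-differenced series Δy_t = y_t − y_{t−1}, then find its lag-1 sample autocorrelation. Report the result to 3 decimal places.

First differences Δy: 5, -17, -2, 20, 2, -25, 4, 21, 1, -15
Mean of differences = -0.6000
Numerator Σ(Δy_t−Δȳ)(Δy_{t+1}−Δȳ) = -108.9600
Denominator Σ(Δy_t−Δȳ)² = 2026.4000
r_1(Δy) = -108.9600 / 2026.4000 = -0.054

-0.054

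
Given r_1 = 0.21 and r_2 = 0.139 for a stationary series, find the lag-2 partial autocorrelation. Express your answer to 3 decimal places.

0.099

φ_{22} = (r_2 − r_1²) / (1 − r_1²)
r_1² = (0.21)² = 0.0441
Numerator = 0.139 − 0.0441 = 0.0949; denominator = 1 − 0.0441 = 0.9559
φ_{22} = 0.0949 / 0.9559 = 0.099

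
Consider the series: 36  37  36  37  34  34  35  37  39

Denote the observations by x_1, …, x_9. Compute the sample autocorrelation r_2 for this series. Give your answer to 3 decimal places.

Mean x̄ = (36 + 37 + 36 + 37 + 34 + 34 + 35 + 37 + 39)/9 = 36.1111
Σ(x_t−x̄)(x_{t+2}−x̄) = (0.0123) + (0.7901) + (0.2346) + (-1.8765) + (2.3457) + (-1.8765) + (-3.2099) = -3.5802
Denominator Σ(x_t−x̄)² = 20.8889
r_2 = -3.5802 / 20.8889 = -0.171

-0.171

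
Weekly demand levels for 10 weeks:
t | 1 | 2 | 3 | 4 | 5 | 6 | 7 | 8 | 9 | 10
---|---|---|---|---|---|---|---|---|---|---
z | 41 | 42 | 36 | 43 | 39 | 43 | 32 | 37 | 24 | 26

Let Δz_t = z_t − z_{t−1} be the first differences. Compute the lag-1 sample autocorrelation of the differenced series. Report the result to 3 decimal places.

-0.764

First differences Δz: 1, -6, 7, -4, 4, -11, 5, -13, 2
Mean of differences = -1.6667
Numerator Σ(Δz_t−Δz̄)(Δz_{t+1}−Δz̄) = -314.7778
Denominator Σ(Δz_t−Δz̄)² = 412.0000
r_1(Δz) = -314.7778 / 412.0000 = -0.764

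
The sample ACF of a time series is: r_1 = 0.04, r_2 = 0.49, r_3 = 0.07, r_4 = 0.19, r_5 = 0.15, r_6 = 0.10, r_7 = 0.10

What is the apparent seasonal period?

2

The largest autocorrelation is r_2 = 0.49, with a weaker echo at lag 4 (0.19); the remaining lags stay at or below 0.15.
The dominant spike at lag 2 indicates a seasonal period of 2.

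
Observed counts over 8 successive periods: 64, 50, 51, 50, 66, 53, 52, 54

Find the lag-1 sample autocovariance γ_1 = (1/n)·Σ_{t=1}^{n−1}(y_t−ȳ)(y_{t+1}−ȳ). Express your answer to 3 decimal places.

Mean ȳ = (64 + 50 + 51 + 50 + 66 + 53 + 52 + 54)/8 = 55.0000
Deviations: 9.0000, -5.0000, -4.0000, -5.0000, 11.0000, -2.0000, -3.0000, -1.0000
Σ_{t=1}^{7}(y_t−ȳ)(y_{t+1}−ȳ) = -73.0000
γ_1 = -73.0000 / 8 = -9.125

-9.125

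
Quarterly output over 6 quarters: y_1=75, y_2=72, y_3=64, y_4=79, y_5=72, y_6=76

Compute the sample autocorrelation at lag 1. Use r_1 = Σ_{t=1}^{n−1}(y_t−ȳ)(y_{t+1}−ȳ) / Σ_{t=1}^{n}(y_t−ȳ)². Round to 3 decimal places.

Mean ȳ = (75 + 72 + 64 + 79 + 72 + 76)/6 = 73.0000
Deviations from mean: 2.0000, -1.0000, -9.0000, 6.0000, -1.0000, 3.0000
Numerator Σ_{t=1}^{5}(y_t−ȳ)(y_{t+1}−ȳ) = -56.0000
Denominator Σ(y_t−ȳ)² = 132.0000
r_1 = -56.0000 / 132.0000 = -0.424

-0.424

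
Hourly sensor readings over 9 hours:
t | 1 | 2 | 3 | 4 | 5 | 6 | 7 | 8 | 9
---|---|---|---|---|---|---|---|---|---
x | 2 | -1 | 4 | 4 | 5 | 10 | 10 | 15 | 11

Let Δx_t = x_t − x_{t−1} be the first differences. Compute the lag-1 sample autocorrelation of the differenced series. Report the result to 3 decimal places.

First differences Δx: -3, 5, 0, 1, 5, 0, 5, -4
Mean of differences = 1.1250
Numerator Σ(Δx_t−Δx̄)(Δx_{t+1}−Δx̄) = -49.2656
Denominator Σ(Δx_t−Δx̄)² = 90.8750
r_1(Δx) = -49.2656 / 90.8750 = -0.542

-0.542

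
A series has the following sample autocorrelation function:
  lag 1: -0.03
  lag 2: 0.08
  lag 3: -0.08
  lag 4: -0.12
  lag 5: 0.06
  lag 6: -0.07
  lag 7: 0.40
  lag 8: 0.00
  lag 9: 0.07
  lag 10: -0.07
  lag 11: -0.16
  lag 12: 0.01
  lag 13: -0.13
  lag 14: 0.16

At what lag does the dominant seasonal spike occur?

The largest autocorrelation is r_7 = 0.40, with a weaker echo at lag 14 (0.16); the remaining lags stay at or below 0.08.
The dominant spike at lag 7 indicates a seasonal period of 7.

7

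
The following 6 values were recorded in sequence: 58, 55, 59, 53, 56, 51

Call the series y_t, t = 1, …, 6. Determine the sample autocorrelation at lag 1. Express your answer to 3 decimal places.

Mean ȳ = (58 + 55 + 59 + 53 + 56 + 51)/6 = 55.3333
Numerator Σ_{t=1}^{5}(y_t−ȳ)(y_{t+1}−ȳ) = -15.1111
Denominator Σ(y_t−ȳ)² = 45.3333
r_1 = -15.1111 / 45.3333 = -0.333

-0.333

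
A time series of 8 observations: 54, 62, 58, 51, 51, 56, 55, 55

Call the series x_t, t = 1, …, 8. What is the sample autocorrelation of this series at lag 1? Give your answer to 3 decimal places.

0.144

Mean x̄ = (54 + 62 + 58 + 51 + 51 + 56 + 55 + 55)/8 = 55.2500
Deviations from mean: -1.2500, 6.7500, 2.7500, -4.2500, -4.2500, 0.7500, -0.2500, -0.2500
Numerator Σ_{t=1}^{7}(x_t−x̄)(x_{t+1}−x̄) = 13.1875
Denominator Σ(x_t−x̄)² = 91.5000
r_1 = 13.1875 / 91.5000 = 0.144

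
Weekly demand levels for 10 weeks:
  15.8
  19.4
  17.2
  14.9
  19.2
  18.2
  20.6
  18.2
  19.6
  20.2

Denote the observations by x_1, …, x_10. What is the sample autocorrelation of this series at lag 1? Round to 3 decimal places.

-0.048

Mean x̄ = (15.8 + 19.4 + 17.2 + 14.9 + 19.2 + 18.2 + 20.6 + 18.2 + 19.6 + 20.2)/10 = 18.3300
Numerator Σ_{t=1}^{9}(x_t−x̄)(x_{t+1}−x̄) = -1.5179
Denominator Σ(x_t−x̄)² = 31.6410
r_1 = -1.5179 / 31.6410 = -0.048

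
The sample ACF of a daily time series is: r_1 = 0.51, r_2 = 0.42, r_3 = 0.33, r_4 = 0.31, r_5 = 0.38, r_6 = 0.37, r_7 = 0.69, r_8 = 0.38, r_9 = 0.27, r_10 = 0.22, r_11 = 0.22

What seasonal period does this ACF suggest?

7

The largest autocorrelation is r_7 = 0.69; the remaining lags stay at or below 0.51. The elevated value at lag 1 (0.51), dropping to 0.42 at lag 2, reflects decaying short-term dependence rather than seasonality.
The dominant spike at lag 7 indicates a seasonal period of 7.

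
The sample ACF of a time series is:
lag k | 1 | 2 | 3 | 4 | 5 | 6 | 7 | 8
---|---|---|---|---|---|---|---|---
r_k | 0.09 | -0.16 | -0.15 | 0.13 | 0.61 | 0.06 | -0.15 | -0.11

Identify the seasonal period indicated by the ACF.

5

The largest autocorrelation is r_5 = 0.61; the remaining lags stay at or below 0.13.
The dominant spike at lag 5 indicates a seasonal period of 5.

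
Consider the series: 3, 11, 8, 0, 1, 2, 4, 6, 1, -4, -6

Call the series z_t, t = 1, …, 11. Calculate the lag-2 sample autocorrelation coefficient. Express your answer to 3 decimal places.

Mean z̄ = (3 + 11 + 8 + 0 + 1 + 2 + 4 + 6 + 1 − 4 − 6)/11 = 2.3636
Numerator Σ_{t=1}^{9}(z_t−z̄)(z_{t+2}−z̄) = -41.1736
Denominator Σ(z_t−z̄)² = 242.5455
r_2 = -41.1736 / 242.5455 = -0.170

-0.170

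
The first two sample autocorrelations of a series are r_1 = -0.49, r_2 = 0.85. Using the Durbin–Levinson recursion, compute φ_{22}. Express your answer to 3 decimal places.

φ_{22} = (r_2 − r_1²) / (1 − r_1²)
r_1² = (-0.49)² = 0.2401
Numerator = 0.85 − 0.2401 = 0.6099; denominator = 1 − 0.2401 = 0.7599
φ_{22} = 0.6099 / 0.7599 = 0.803

0.803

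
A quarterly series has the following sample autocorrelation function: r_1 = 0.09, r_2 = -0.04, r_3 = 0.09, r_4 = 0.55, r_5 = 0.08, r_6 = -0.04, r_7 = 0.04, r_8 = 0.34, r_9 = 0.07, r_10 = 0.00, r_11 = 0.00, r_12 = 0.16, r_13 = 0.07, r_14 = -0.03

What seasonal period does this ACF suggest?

4

The largest autocorrelation is r_4 = 0.55, with weaker echoes at lags 8 (0.34) and 12 (0.16); the remaining lags stay at or below 0.09.
The dominant spike at lag 4 indicates a seasonal period of 4.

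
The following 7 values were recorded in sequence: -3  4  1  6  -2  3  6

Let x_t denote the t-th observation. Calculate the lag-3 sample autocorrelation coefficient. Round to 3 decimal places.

Mean x̄ = (-3 + 4 + 1 + 6 − 2 + 3 + 6)/7 = 2.1429
Deviations from mean: -5.1429, 1.8571, -1.1429, 3.8571, -4.1429, 0.8571, 3.8571
Numerator Σ_{t=1}^{4}(x_t−x̄)(x_{t+3}−x̄) = -13.6327
Denominator Σ(x_t−x̄)² = 78.8571
r_3 = -13.6327 / 78.8571 = -0.173

-0.173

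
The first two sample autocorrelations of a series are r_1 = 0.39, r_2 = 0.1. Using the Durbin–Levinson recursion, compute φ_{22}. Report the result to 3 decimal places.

φ_{22} = (r_2 − r_1²) / (1 − r_1²)
r_1² = (0.39)² = 0.1521
Numerator = 0.1 − 0.1521 = -0.0521; denominator = 1 − 0.1521 = 0.8479
φ_{22} = -0.0521 / 0.8479 = -0.061

-0.061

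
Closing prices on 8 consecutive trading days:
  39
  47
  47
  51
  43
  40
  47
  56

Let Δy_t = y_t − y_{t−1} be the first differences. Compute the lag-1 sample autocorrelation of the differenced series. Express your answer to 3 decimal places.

First differences Δy: 8, 0, 4, -8, -3, 7, 9
Mean of differences = 2.4286
Numerator Σ(Δy_t−Δȳ)(Δy_{t+1}−Δȳ) = 28.1020
Denominator Σ(Δy_t−Δȳ)² = 241.7143
r_1(Δy) = 28.1020 / 241.7143 = 0.116

0.116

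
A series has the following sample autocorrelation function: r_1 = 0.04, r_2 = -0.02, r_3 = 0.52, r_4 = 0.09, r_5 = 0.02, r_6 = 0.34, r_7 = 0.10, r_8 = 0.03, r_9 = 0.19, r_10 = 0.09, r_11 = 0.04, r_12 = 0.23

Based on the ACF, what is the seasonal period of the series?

3

The largest autocorrelation is r_3 = 0.52, with weaker echoes at lags 6 (0.34), 9 (0.19) and 12 (0.23); the remaining lags stay at or below 0.10.
The dominant spike at lag 3 indicates a seasonal period of 3.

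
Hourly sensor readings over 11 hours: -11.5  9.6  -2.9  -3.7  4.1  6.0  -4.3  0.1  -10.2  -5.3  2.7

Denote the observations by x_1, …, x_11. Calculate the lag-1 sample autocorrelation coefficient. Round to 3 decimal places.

Mean x̄ = (-11.5 + 9.6 − 2.9 − 3.7 + 4.1 + 6.0 − 4.3 + 0.1 − 10.2 − 5.3 + 2.7)/11 = -1.4000
Numerator Σ_{t=1}^{10}(x_t−x̄)(x_{t+1}−x̄) = -116.7800
Denominator Σ(x_t−x̄)² = 435.6800
r_1 = -116.7800 / 435.6800 = -0.268

-0.268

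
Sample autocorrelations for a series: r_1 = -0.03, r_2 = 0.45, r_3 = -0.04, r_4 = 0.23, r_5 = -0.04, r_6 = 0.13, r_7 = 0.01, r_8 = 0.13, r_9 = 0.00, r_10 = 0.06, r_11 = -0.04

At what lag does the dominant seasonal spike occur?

The largest autocorrelation is r_2 = 0.45, with a weaker echo at lag 4 (0.23); the remaining lags stay at or below 0.13.
The dominant spike at lag 2 indicates a seasonal period of 2.

2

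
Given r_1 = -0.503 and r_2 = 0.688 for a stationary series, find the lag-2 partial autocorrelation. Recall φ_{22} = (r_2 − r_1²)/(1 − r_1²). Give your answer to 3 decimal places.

0.582

φ_{22} = (r_2 − r_1²) / (1 − r_1²)
r_1² = (-0.503)² = 0.253009
Numerator = 0.688 − 0.2530 = 0.4350; denominator = 1 − 0.2530 = 0.7470
φ_{22} = 0.4350 / 0.7470 = 0.582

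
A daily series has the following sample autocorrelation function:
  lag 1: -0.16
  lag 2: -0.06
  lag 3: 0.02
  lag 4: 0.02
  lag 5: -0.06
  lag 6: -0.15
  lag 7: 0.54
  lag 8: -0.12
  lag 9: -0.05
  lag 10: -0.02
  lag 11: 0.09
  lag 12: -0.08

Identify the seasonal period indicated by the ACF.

7

The largest autocorrelation is r_7 = 0.54; the remaining lags stay at or below 0.09.
The dominant spike at lag 7 indicates a seasonal period of 7.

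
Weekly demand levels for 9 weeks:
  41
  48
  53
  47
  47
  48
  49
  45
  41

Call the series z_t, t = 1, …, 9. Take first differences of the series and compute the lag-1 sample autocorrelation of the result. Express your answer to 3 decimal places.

0.125

First differences Δz: 7, 5, -6, 0, 1, 1, -4, -4
Mean of differences = 0.0000
Numerator Σ(Δz_t−Δz̄)(Δz_{t+1}−Δz̄) = 18.0000
Denominator Σ(Δz_t−Δz̄)² = 144.0000
r_1(Δz) = 18.0000 / 144.0000 = 0.125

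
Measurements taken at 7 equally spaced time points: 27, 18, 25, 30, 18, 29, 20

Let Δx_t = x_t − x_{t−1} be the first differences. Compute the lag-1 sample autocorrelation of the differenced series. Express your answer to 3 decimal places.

First differences Δx: -9, 7, 5, -12, 11, -9
Mean of differences = -1.1667
Numerator Σ(Δx_t−Δx̄)(Δx_{t+1}−Δx̄) = -307.5278
Denominator Σ(Δx_t−Δx̄)² = 492.8333
r_1(Δx) = -307.5278 / 492.8333 = -0.624

-0.624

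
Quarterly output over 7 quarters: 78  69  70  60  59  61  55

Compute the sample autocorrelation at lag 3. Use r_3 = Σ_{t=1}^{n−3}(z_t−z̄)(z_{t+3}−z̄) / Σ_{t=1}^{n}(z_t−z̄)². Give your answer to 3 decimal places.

-0.160

Mean z̄ = (78 + 69 + 70 + 60 + 59 + 61 + 55)/7 = 64.5714
Deviations from mean: 13.4286, 4.4286, 5.4286, -4.5714, -5.5714, -3.5714, -9.5714
Σ(z_t−z̄)(z_{t+3}−z̄) = (-61.3878) + (-24.6735) + (-19.3878) + (43.7551) = -61.6939
Denominator Σ(z_t−z̄)² = 385.7143
r_3 = -61.6939 / 385.7143 = -0.160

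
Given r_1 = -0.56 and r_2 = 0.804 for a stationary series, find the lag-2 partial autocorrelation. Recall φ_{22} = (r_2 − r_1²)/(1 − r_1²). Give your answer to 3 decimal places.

φ_{22} = (r_2 − r_1²) / (1 − r_1²)
r_1² = (-0.56)² = 0.3136
Numerator = 0.804 − 0.3136 = 0.4904; denominator = 1 − 0.3136 = 0.6864
φ_{22} = 0.4904 / 0.6864 = 0.714

0.714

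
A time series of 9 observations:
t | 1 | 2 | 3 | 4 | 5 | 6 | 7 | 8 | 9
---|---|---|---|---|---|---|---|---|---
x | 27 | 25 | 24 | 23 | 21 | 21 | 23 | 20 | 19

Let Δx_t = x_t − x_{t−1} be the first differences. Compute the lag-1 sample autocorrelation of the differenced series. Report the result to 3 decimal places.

-0.250

First differences Δx: -2, -1, -1, -2, 0, 2, -3, -1
Mean of differences = -1.0000
Numerator Σ(Δx_t−Δx̄)(Δx_{t+1}−Δx̄) = -4.0000
Denominator Σ(Δx_t−Δx̄)² = 16.0000
r_1(Δx) = -4.0000 / 16.0000 = -0.250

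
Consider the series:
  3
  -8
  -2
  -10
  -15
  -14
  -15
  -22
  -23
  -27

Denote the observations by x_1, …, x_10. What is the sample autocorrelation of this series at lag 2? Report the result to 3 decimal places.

Mean x̄ = (3 − 8 − 2 − 10 − 15 − 14 − 15 − 22 − 23 − 27)/10 = -13.3000
Numerator Σ_{t=1}^{8}(x_t−x̄)(x_{t+2}−x̄) = 324.8200
Denominator Σ(x_t−x̄)² = 796.1000
r_2 = 324.8200 / 796.1000 = 0.408

0.408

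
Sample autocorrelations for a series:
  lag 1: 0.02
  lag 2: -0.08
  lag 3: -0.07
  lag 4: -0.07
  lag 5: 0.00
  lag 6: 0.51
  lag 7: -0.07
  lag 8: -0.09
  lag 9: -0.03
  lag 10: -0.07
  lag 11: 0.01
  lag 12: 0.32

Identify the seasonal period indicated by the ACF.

The largest autocorrelation is r_6 = 0.51, with a weaker echo at lag 12 (0.32); the remaining lags stay at or below 0.02.
The dominant spike at lag 6 indicates a seasonal period of 6.

6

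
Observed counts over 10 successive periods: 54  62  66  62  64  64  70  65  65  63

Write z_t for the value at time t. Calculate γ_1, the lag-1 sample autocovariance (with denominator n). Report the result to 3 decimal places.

Mean z̄ = (54 + 62 + 66 + 62 + 64 + 64 + 70 + 65 + 65 + 63)/10 = 63.5000
Σ_{t=1}^{9}(z_t−z̄)(z_{t+1}−z̄) = 20.7500
γ_1 = 20.7500 / 10 = 2.075

2.075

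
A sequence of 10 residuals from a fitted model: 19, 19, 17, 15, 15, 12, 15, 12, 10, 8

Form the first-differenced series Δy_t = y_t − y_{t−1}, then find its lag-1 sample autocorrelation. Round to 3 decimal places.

First differences Δy: 0, -2, -2, 0, -3, 3, -3, -2, -2
Mean of differences = -1.2222
Numerator Σ(Δy_t−Δȳ)(Δy_{t+1}−Δȳ) = -16.4938
Denominator Σ(Δy_t−Δȳ)² = 29.5556
r_1(Δy) = -16.4938 / 29.5556 = -0.558

-0.558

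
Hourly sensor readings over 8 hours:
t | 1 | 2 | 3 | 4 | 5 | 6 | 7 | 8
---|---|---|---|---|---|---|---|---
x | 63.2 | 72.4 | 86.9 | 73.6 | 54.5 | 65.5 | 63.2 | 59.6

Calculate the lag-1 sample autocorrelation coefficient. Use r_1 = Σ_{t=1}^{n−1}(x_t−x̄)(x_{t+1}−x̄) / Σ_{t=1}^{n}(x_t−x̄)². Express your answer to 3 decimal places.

0.258

Mean x̄ = (63.2 + 72.4 + 86.9 + 73.6 + 54.5 + 65.5 + 63.2 + 59.6)/8 = 67.3625
Deviations from mean: -4.1625, 5.0375, 19.5375, 6.2375, -12.8625, -1.8625, -4.1625, -7.7625
Σ(x_t−x̄)(x_{t+1}−x̄) = (-20.9686) + (98.4202) + (121.8652) + (-80.2298) + (23.9564) + (7.7527) + (32.3114) = 183.1073
Denominator Σ(x_t−x̄)² = 709.8188
r_1 = 183.1073 / 709.8188 = 0.258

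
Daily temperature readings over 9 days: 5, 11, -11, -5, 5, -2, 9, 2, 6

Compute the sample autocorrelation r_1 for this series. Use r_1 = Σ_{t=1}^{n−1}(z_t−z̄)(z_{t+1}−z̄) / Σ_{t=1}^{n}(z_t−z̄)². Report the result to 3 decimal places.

-0.148

Mean z̄ = (5 + 11 − 11 − 5 + 5 − 2 + 9 + 2 + 6)/9 = 2.2222
Numerator Σ_{t=1}^{8}(z_t−z̄)(z_{t+1}−z̄) = -58.9383
Denominator Σ(z_t−z̄)² = 397.5556
r_1 = -58.9383 / 397.5556 = -0.148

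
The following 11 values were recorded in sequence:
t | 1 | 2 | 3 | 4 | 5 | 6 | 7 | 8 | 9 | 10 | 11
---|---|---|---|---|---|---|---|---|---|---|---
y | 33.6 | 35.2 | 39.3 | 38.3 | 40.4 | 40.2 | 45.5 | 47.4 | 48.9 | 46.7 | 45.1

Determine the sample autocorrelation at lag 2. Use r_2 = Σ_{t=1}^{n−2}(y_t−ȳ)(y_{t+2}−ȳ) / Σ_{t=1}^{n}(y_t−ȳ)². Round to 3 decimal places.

Mean ȳ = (33.6 + 35.2 + 39.3 + 38.3 + 40.4 + 40.2 + 45.5 + 47.4 + 48.9 + 46.7 + 45.1)/11 = 41.8727
Numerator Σ_{t=1}^{9}(y_t−ȳ)(y_{t+2}−ȳ) = 115.1512
Denominator Σ(y_t−ȳ)² = 264.1218
r_2 = 115.1512 / 264.1218 = 0.436

0.436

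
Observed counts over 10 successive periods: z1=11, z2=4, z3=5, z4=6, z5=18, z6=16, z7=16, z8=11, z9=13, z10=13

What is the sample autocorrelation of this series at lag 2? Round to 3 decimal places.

0.051

Mean z̄ = (11 + 4 + 5 + 6 + 18 + 16 + 16 + 11 + 13 + 13)/10 = 11.3000
Numerator Σ_{t=1}^{8}(z_t−z̄)(z_{t+2}−z̄) = 11.0200
Denominator Σ(z_t−z̄)² = 216.1000
r_2 = 11.0200 / 216.1000 = 0.051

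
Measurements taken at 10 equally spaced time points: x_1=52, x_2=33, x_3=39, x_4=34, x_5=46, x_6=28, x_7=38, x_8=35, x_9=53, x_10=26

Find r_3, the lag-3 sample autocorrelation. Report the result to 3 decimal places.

-0.357

Mean x̄ = (52 + 33 + 39 + 34 + 46 + 28 + 38 + 35 + 53 + 26)/10 = 38.4000
Σ(x_t−x̄)(x_{t+3}−x̄) = (-59.8400) + (-41.0400) + (-6.2400) + (1.7600) + (-25.8400) + (-151.8400) + (4.9600) = -278.0800
Denominator Σ(x_t−x̄)² = 778.4000
r_3 = -278.0800 / 778.4000 = -0.357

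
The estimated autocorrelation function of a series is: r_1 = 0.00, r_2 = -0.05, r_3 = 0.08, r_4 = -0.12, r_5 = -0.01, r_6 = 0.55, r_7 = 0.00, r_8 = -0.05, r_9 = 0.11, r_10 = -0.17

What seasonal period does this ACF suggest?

6

The largest autocorrelation is r_6 = 0.55; the remaining lags stay at or below 0.11.
The dominant spike at lag 6 indicates a seasonal period of 6.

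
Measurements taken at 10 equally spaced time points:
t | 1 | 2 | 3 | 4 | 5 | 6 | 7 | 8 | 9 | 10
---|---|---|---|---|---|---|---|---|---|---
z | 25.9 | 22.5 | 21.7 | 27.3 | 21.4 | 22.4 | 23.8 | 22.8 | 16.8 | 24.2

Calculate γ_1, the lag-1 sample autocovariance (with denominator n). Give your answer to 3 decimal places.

-1.980

Mean z̄ = (25.9 + 22.5 + 21.7 + 27.3 + 21.4 + 22.4 + 23.8 + 22.8 + 16.8 + 24.2)/10 = 22.8800
Σ_{t=1}^{9}(z_t−z̄)(z_{t+1}−z̄) = -19.8004
γ_1 = -19.8004 / 10 = -1.980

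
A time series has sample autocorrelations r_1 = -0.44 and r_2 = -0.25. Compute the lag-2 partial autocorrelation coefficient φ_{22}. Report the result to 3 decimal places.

φ_{22} = (r_2 − r_1²) / (1 − r_1²)
r_1² = (-0.44)² = 0.1936
Numerator = -0.25 − 0.1936 = -0.4436; denominator = 1 − 0.1936 = 0.8064
φ_{22} = -0.4436 / 0.8064 = -0.550

-0.550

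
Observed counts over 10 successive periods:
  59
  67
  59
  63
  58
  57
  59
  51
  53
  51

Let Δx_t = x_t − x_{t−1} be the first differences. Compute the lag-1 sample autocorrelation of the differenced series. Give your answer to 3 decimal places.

First differences Δx: 8, -8, 4, -5, -1, 2, -8, 2, -2
Mean of differences = -0.8889
Numerator Σ(Δx_t−Δx̄)(Δx_{t+1}−Δx̄) = -162.2346
Denominator Σ(Δx_t−Δx̄)² = 238.8889
r_1(Δx) = -162.2346 / 238.8889 = -0.679

-0.679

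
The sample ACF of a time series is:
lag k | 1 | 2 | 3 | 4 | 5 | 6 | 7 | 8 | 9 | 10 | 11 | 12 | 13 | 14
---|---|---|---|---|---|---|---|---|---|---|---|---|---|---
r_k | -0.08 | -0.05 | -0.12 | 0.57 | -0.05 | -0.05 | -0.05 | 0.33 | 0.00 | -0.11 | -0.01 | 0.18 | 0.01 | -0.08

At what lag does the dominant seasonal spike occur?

4

The largest autocorrelation is r_4 = 0.57, with weaker echoes at lags 8 (0.33) and 12 (0.18); the remaining lags stay at or below 0.01.
The dominant spike at lag 4 indicates a seasonal period of 4.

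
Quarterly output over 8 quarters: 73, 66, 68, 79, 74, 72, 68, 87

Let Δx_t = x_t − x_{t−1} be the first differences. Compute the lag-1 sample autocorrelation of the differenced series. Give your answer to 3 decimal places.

-0.205

First differences Δx: -7, 2, 11, -5, -2, -4, 19
Mean of differences = 2.0000
Numerator Σ(Δx_t−Δx̄)(Δx_{t+1}−Δx̄) = -113.0000
Denominator Σ(Δx_t−Δx̄)² = 552.0000
r_1(Δx) = -113.0000 / 552.0000 = -0.205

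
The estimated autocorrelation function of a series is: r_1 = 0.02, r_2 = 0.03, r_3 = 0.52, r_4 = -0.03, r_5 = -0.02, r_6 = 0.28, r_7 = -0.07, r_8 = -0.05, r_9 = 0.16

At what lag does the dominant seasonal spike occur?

3

The largest autocorrelation is r_3 = 0.52, with weaker echoes at lags 6 (0.28) and 9 (0.16); the remaining lags stay at or below 0.03.
The dominant spike at lag 3 indicates a seasonal period of 3.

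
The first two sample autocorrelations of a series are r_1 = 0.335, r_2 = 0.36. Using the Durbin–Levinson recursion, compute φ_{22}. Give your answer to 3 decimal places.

φ_{22} = (r_2 − r_1²) / (1 − r_1²)
r_1² = (0.335)² = 0.112225
Numerator = 0.36 − 0.1122 = 0.2478; denominator = 1 − 0.1122 = 0.8878
φ_{22} = 0.2478 / 0.8878 = 0.279

0.279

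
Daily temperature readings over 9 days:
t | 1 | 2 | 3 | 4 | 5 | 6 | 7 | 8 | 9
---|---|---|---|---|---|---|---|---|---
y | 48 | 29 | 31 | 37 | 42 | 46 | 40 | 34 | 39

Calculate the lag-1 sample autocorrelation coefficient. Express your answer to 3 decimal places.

Mean ȳ = (48 + 29 + 31 + 37 + 42 + 46 + 40 + 34 + 39)/9 = 38.4444
Numerator Σ_{t=1}^{8}(y_t−ȳ)(y_{t+1}−ȳ) = 14.9136
Denominator Σ(y_t−ȳ)² = 330.2222
r_1 = 14.9136 / 330.2222 = 0.045

0.045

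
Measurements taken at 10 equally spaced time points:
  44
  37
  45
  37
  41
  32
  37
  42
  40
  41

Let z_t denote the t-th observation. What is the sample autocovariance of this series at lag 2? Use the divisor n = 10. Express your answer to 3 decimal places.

3.828

Mean z̄ = (44 + 37 + 45 + 37 + 41 + 32 + 37 + 42 + 40 + 41)/10 = 39.6000
Σ_{t=1}^{8}(z_t−z̄)(z_{t+2}−z̄) = 38.2800
γ_2 = 38.2800 / 10 = 3.828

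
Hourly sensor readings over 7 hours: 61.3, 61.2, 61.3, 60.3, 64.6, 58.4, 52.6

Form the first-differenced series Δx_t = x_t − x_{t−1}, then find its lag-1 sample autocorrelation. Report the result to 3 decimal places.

-0.016

First differences Δx: -0.1, 0.1, -1.0, 4.3, -6.2, -5.8
Mean of differences = -1.4500
Numerator Σ(Δx_t−Δx̄)(Δx_{t+1}−Δx̄) = -1.2725
Denominator Σ(Δx_t−Δx̄)² = 78.9750
r_1(Δx) = -1.2725 / 78.9750 = -0.016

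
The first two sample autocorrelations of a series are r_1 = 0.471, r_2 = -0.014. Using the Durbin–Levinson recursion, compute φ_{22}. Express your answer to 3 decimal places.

-0.303

φ_{22} = (r_2 − r_1²) / (1 − r_1²)
r_1² = (0.471)² = 0.221841
Numerator = -0.014 − 0.2218 = -0.2358; denominator = 1 − 0.2218 = 0.7782
φ_{22} = -0.2358 / 0.7782 = -0.303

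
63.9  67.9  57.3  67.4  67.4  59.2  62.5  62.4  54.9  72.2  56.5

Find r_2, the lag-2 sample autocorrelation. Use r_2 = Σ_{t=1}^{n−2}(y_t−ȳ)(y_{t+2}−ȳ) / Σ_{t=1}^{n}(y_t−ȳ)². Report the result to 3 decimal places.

Mean ȳ = (63.9 + 67.9 + 57.3 + 67.4 + 67.4 + 59.2 + 62.5 + 62.4 + 54.9 + 72.2 + 56.5)/11 = 62.8727
Numerator Σ_{t=1}^{9}(y_t−ȳ)(y_{t+2}−ȳ) = 24.5976
Denominator Σ(y_t−ȳ)² = 303.4018
r_2 = 24.5976 / 303.4018 = 0.081

0.081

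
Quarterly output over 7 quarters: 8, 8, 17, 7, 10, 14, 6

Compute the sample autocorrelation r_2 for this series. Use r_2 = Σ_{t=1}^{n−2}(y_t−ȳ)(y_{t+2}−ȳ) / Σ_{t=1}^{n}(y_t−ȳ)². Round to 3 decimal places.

-0.204

Mean ȳ = (8 + 8 + 17 + 7 + 10 + 14 + 6)/7 = 10.0000
Deviations from mean: -2.0000, -2.0000, 7.0000, -3.0000, 0.0000, 4.0000, -4.0000
Σ(y_t−ȳ)(y_{t+2}−ȳ) = (-14.0000) + (6.0000) + (0.0000) + (-12.0000) + (0.0000) = -20.0000
Denominator Σ(y_t−ȳ)² = 98.0000
r_2 = -20.0000 / 98.0000 = -0.204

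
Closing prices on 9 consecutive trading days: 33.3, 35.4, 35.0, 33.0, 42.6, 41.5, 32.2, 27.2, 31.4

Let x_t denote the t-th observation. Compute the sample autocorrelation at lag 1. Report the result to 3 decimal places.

0.351

Mean x̄ = (33.3 + 35.4 + 35.0 + 33.0 + 42.6 + 41.5 + 32.2 + 27.2 + 31.4)/9 = 34.6222
Numerator Σ_{t=1}^{8}(x_t−x̄)(x_{t+1}−x̄) = 65.8151
Denominator Σ(x_t−x̄)² = 187.4156
r_1 = 65.8151 / 187.4156 = 0.351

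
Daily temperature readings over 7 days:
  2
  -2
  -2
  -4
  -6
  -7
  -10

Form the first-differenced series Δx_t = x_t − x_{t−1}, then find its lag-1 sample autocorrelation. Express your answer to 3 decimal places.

-0.500

First differences Δx: -4, 0, -2, -2, -1, -3
Mean of differences = -2.0000
Numerator Σ(Δx_t−Δx̄)(Δx_{t+1}−Δx̄) = -5.0000
Denominator Σ(Δx_t−Δx̄)² = 10.0000
r_1(Δx) = -5.0000 / 10.0000 = -0.500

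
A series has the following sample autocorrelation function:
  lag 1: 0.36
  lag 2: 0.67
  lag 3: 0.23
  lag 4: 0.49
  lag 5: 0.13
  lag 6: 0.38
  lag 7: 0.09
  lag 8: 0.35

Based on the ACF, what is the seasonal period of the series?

2

The largest autocorrelation is r_2 = 0.67, with weaker echoes at lags 4 (0.49) and 6 (0.38); the remaining lags stay at or below 0.36.
The dominant spike at lag 2 indicates a seasonal period of 2.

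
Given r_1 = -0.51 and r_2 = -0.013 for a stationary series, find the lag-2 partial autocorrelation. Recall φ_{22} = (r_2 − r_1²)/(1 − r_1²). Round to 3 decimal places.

-0.369

φ_{22} = (r_2 − r_1²) / (1 − r_1²)
r_1² = (-0.51)² = 0.2601
Numerator = -0.013 − 0.2601 = -0.2731; denominator = 1 − 0.2601 = 0.7399
φ_{22} = -0.2731 / 0.7399 = -0.369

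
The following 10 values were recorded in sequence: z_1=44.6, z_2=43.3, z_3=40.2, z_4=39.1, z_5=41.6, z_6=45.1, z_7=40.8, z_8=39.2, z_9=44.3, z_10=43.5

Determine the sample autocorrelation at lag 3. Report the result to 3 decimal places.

-0.077

Mean z̄ = (44.6 + 43.3 + 40.2 + 39.1 + 41.6 + 45.1 + 40.8 + 39.2 + 44.3 + 43.5)/10 = 42.1700
Σ(z_t−z̄)(z_{t+3}−z̄) = (-7.4601) + (-0.6441) + (-5.7721) + (4.2059) + (1.6929) + (6.2409) + (-1.8221) = -3.5587
Denominator Σ(z_t−z̄)² = 46.4010
r_3 = -3.5587 / 46.4010 = -0.077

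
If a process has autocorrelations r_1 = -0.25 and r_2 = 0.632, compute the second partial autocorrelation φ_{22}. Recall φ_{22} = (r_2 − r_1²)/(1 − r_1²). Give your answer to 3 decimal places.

φ_{22} = (r_2 − r_1²) / (1 − r_1²)
r_1² = (-0.25)² = 0.0625
Numerator = 0.632 − 0.0625 = 0.5695; denominator = 1 − 0.0625 = 0.9375
φ_{22} = 0.5695 / 0.9375 = 0.607

0.607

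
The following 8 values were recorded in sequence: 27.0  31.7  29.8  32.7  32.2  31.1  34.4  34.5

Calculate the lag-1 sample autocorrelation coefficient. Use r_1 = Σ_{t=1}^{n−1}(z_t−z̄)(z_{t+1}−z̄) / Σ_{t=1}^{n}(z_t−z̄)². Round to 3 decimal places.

0.101

Mean z̄ = (27.0 + 31.7 + 29.8 + 32.7 + 32.2 + 31.1 + 34.4 + 34.5)/8 = 31.6750
Deviations from mean: -4.6750, 0.0250, -1.8750, 1.0250, 0.5250, -0.5750, 2.7250, 2.8250
Numerator Σ_{t=1}^{7}(z_t−z̄)(z_{t+1}−z̄) = 4.2819
Denominator Σ(z_t−z̄)² = 42.4350
r_1 = 4.2819 / 42.4350 = 0.101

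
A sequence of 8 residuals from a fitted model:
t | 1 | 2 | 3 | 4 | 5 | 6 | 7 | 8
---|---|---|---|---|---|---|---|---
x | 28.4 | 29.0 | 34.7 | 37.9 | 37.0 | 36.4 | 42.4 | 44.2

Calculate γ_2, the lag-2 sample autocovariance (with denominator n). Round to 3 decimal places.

Mean x̄ = (28.4 + 29.0 + 34.7 + 37.9 + 37.0 + 36.4 + 42.4 + 44.2)/8 = 36.2500
Σ_{t=1}^{6}(x_t−x̄)(x_{t+2}−x̄) = 5.0950
γ_2 = 5.0950 / 8 = 0.637

0.637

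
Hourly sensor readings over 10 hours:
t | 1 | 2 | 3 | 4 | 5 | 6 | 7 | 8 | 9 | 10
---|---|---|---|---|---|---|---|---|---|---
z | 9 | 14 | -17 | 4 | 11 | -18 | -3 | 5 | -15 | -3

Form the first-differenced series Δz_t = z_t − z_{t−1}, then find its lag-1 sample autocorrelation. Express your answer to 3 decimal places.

-0.516

First differences Δz: 5, -31, 21, 7, -29, 15, 8, -20, 12
Mean of differences = -1.3333
Numerator Σ(Δz_t−Δz̄)(Δz_{t+1}−Δz̄) = -1617.4444
Denominator Σ(Δz_t−Δz̄)² = 3134.0000
r_1(Δz) = -1617.4444 / 3134.0000 = -0.516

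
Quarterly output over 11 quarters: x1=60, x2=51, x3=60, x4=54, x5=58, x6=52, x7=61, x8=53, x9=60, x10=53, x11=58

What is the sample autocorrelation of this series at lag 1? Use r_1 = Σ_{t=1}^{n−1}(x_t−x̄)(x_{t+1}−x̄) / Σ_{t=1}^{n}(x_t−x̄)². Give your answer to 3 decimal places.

-0.873

Mean x̄ = (60 + 51 + 60 + 54 + 58 + 52 + 61 + 53 + 60 + 53 + 58)/11 = 56.3636
Numerator Σ_{t=1}^{10}(x_t−x̄)(x_{t+1}−x̄) = -124.4050
Denominator Σ(x_t−x̄)² = 142.5455
r_1 = -124.4050 / 142.5455 = -0.873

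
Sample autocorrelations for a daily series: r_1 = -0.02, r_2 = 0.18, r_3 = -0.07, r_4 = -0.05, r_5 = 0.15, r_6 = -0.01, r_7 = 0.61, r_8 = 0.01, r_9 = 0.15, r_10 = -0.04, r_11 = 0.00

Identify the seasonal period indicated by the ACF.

The largest autocorrelation is r_7 = 0.61; the remaining lags stay at or below 0.18.
The dominant spike at lag 7 indicates a seasonal period of 7.

7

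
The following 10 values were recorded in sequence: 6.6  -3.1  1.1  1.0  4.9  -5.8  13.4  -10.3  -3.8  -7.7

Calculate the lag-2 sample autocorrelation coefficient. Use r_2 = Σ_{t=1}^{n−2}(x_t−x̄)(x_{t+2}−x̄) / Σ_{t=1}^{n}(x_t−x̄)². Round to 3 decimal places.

0.337

Mean x̄ = (6.6 − 3.1 + 1.1 + 1.0 + 4.9 − 5.8 + 13.4 − 10.3 − 3.8 − 7.7)/10 = -0.3700
Numerator Σ_{t=1}^{8}(x_t−x̄)(x_{t+2}−x̄) = 158.8572
Denominator Σ(x_t−x̄)² = 471.0410
r_2 = 158.8572 / 471.0410 = 0.337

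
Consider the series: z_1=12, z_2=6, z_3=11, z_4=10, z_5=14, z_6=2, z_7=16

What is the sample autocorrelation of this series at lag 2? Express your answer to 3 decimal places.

0.214

Mean z̄ = (12 + 6 + 11 + 10 + 14 + 2 + 16)/7 = 10.1429
Deviations from mean: 1.8571, -4.1429, 0.8571, -0.1429, 3.8571, -8.1429, 5.8571
Numerator Σ_{t=1}^{5}(z_t−z̄)(z_{t+2}−z̄) = 29.2449
Denominator Σ(z_t−z̄)² = 136.8571
r_2 = 29.2449 / 136.8571 = 0.214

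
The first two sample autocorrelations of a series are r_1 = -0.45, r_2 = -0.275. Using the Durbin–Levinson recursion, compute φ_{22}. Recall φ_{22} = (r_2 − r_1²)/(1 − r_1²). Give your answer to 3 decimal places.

-0.599

φ_{22} = (r_2 − r_1²) / (1 − r_1²)
r_1² = (-0.45)² = 0.2025
Numerator = -0.275 − 0.2025 = -0.4775; denominator = 1 − 0.2025 = 0.7975
φ_{22} = -0.4775 / 0.7975 = -0.599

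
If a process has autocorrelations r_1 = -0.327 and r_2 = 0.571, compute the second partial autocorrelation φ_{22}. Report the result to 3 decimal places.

0.520

φ_{22} = (r_2 − r_1²) / (1 − r_1²)
r_1² = (-0.327)² = 0.106929
Numerator = 0.571 − 0.1069 = 0.4641; denominator = 1 − 0.1069 = 0.8931
φ_{22} = 0.4641 / 0.8931 = 0.520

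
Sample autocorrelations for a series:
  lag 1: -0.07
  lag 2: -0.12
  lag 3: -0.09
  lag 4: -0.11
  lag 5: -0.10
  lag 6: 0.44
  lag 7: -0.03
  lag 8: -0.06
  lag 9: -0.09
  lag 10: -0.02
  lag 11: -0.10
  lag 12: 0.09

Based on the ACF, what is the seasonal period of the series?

6

The largest autocorrelation is r_6 = 0.44; the remaining lags stay at or below 0.09.
The dominant spike at lag 6 indicates a seasonal period of 6.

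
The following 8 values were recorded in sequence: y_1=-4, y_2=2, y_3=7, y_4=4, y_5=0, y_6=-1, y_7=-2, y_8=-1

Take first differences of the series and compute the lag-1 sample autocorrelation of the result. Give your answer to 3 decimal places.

0.371

First differences Δy: 6, 5, -3, -4, -1, -1, 1
Mean of differences = 0.4286
Numerator Σ(Δy_t−Δȳ)(Δy_{t+1}−Δȳ) = 32.5306
Denominator Σ(Δy_t−Δȳ)² = 87.7143
r_1(Δy) = 32.5306 / 87.7143 = 0.371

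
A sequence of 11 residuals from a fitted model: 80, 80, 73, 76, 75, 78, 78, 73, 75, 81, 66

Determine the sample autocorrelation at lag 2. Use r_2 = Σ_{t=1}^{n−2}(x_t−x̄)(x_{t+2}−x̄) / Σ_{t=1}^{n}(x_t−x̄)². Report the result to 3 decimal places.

-0.132

Mean x̄ = (80 + 80 + 73 + 76 + 75 + 78 + 78 + 73 + 75 + 81 + 66)/11 = 75.9091
Numerator Σ_{t=1}^{9}(x_t−x̄)(x_{t+2}−x̄) = -24.3802
Denominator Σ(x_t−x̄)² = 184.9091
r_2 = -24.3802 / 184.9091 = -0.132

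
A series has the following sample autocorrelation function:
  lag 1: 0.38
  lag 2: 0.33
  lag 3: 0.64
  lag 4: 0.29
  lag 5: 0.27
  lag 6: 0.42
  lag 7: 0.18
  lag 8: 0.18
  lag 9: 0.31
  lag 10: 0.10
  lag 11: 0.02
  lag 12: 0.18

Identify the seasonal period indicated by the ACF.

3

The largest autocorrelation is r_3 = 0.64, with a weaker echo at lag 6 (0.42); the remaining lags stay at or below 0.38. The elevated value at lag 1 (0.38), dropping to 0.33 at lag 2, reflects decaying short-term dependence rather than seasonality.
The dominant spike at lag 3 indicates a seasonal period of 3.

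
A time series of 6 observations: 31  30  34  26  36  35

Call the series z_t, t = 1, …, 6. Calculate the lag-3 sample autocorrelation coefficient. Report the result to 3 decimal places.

Mean z̄ = (31 + 30 + 34 + 26 + 36 + 35)/6 = 32.0000
Deviations from mean: -1.0000, -2.0000, 2.0000, -6.0000, 4.0000, 3.0000
Σ(z_t−z̄)(z_{t+3}−z̄) = (6.0000) + (-8.0000) + (6.0000) = 4.0000
Denominator Σ(z_t−z̄)² = 70.0000
r_3 = 4.0000 / 70.0000 = 0.057

0.057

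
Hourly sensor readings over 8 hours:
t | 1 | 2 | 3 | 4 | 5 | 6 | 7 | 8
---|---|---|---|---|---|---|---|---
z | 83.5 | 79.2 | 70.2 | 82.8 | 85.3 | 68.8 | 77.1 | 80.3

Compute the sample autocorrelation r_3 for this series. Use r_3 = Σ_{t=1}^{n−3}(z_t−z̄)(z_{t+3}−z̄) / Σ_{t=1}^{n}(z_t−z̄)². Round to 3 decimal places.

0.442

Mean z̄ = (83.5 + 79.2 + 70.2 + 82.8 + 85.3 + 68.8 + 77.1 + 80.3)/8 = 78.4000
Numerator Σ_{t=1}^{5}(z_t−z̄)(z_{t+3}−z̄) = 114.0700
Denominator Σ(z_t−z̄)² = 258.3200
r_3 = 114.0700 / 258.3200 = 0.442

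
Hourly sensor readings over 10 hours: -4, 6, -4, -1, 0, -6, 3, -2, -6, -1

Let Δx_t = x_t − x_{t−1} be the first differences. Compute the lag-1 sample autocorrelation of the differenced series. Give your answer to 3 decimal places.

First differences Δx: 10, -10, 3, 1, -6, 9, -5, -4, 5
Mean of differences = 0.3333
Numerator Σ(Δx_t−Δx̄)(Δx_{t+1}−Δx̄) = -228.1111
Denominator Σ(Δx_t−Δx̄)² = 392.0000
r_1(Δx) = -228.1111 / 392.0000 = -0.582

-0.582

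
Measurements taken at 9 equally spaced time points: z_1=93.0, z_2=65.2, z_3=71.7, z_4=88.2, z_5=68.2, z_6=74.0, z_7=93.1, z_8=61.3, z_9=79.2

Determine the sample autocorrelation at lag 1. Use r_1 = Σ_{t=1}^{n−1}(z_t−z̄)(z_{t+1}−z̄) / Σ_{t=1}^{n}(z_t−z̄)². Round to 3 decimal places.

-0.516

Mean z̄ = (93.0 + 65.2 + 71.7 + 88.2 + 68.2 + 74.0 + 93.1 + 61.3 + 79.2)/9 = 77.1000
Numerator Σ_{t=1}^{8}(z_t−z̄)(z_{t+1}−z̄) = -591.6700
Denominator Σ(z_t−z̄)² = 1145.6600
r_1 = -591.6700 / 1145.6600 = -0.516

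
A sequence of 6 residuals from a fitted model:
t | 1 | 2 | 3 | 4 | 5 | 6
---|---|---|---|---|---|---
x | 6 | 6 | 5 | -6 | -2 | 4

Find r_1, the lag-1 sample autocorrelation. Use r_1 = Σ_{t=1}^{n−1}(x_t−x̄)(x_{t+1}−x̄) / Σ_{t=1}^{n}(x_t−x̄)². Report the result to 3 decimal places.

Mean x̄ = (6 + 6 + 5 − 6 − 2 + 4)/6 = 2.1667
Deviations from mean: 3.8333, 3.8333, 2.8333, -8.1667, -4.1667, 1.8333
Numerator Σ_{t=1}^{5}(x_t−x̄)(x_{t+1}−x̄) = 28.8056
Denominator Σ(x_t−x̄)² = 124.8333
r_1 = 28.8056 / 124.8333 = 0.231

0.231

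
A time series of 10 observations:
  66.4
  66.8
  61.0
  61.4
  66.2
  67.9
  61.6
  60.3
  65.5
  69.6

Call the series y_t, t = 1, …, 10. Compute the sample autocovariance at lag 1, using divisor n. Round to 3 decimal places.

Mean ȳ = (66.4 + 66.8 + 61.0 + 61.4 + 66.2 + 67.9 + 61.6 + 60.3 + 65.5 + 69.6)/10 = 64.6700
Σ_{t=1}^{9}(y_t−ȳ)(y_{t+1}−ȳ) = 11.7721
γ_1 = 11.7721 / 10 = 1.177

1.177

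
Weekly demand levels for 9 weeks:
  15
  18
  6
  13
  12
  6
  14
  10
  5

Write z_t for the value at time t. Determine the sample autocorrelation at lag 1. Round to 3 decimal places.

Mean z̄ = (15 + 18 + 6 + 13 + 12 + 6 + 14 + 10 + 5)/9 = 11.0000
Numerator Σ_{t=1}^{8}(z_t−z̄)(z_{t+1}−z̄) = -32.0000
Denominator Σ(z_t−z̄)² = 166.0000
r_1 = -32.0000 / 166.0000 = -0.193

-0.193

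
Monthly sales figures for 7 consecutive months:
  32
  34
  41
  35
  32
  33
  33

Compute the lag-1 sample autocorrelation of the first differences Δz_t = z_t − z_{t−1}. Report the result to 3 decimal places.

-0.130

First differences Δz: 2, 7, -6, -3, 1, 0
Mean of differences = 0.1667
Numerator Σ(Δz_t−Δz̄)(Δz_{t+1}−Δz̄) = -12.8611
Denominator Σ(Δz_t−Δz̄)² = 98.8333
r_1(Δz) = -12.8611 / 98.8333 = -0.130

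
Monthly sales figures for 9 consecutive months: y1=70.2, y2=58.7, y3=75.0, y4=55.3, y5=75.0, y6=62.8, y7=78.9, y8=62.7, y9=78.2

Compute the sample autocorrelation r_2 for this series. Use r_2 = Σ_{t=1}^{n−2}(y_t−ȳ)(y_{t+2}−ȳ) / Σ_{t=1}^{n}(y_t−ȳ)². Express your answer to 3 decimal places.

Mean ȳ = (70.2 + 58.7 + 75.0 + 55.3 + 75.0 + 62.8 + 78.9 + 62.7 + 78.2)/9 = 68.5333
Σ(y_t−ȳ)(y_{t+2}−ȳ) = (10.7778) + (130.1278) + (41.8178) + (75.8711) + (67.0378) + (33.4444) + (100.2111) = 459.2878
Denominator Σ(y_t−ȳ)² = 626.0400
r_2 = 459.2878 / 626.0400 = 0.734

0.734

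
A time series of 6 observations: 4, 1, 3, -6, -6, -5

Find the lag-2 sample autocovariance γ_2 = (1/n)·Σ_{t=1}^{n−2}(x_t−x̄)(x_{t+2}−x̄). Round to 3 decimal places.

1.500

Mean x̄ = (4 + 1 + 3 − 6 − 6 − 5)/6 = -1.5000
Deviations: 5.5000, 2.5000, 4.5000, -4.5000, -4.5000, -3.5000
Σ_{t=1}^{4}(x_t−x̄)(x_{t+2}−x̄) = 9.0000
γ_2 = 9.0000 / 6 = 1.500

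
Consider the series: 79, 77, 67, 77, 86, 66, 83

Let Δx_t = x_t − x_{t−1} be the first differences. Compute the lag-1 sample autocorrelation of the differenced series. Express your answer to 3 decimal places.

-0.518

First differences Δx: -2, -10, 10, 9, -20, 17
Mean of differences = 0.6667
Numerator Σ(Δx_t−Δx̄)(Δx_{t+1}−Δx̄) = -503.1111
Denominator Σ(Δx_t−Δx̄)² = 971.3333
r_1(Δx) = -503.1111 / 971.3333 = -0.518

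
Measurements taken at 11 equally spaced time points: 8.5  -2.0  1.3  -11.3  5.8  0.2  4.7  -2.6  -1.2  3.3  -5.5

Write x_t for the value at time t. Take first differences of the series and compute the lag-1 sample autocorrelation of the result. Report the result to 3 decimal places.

First differences Δx: -10.5, 3.3, -12.6, 17.1, -5.6, 4.5, -7.3, 1.4, 4.5, -8.8
Mean of differences = -1.4000
Numerator Σ(Δx_t−Δx̄)(Δx_{t+1}−Δx̄) = -483.5600
Denominator Σ(Δx_t−Δx̄)² = 757.2600
r_1(Δx) = -483.5600 / 757.2600 = -0.639

-0.639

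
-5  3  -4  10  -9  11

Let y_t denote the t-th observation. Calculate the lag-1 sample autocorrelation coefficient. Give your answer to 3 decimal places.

-0.743

Mean ȳ = (-5 + 3 − 4 + 10 − 9 + 11)/6 = 1.0000
Deviations from mean: -6.0000, 2.0000, -5.0000, 9.0000, -10.0000, 10.0000
Σ(y_t−ȳ)(y_{t+1}−ȳ) = (-12.0000) + (-10.0000) + (-45.0000) + (-90.0000) + (-100.0000) = -257.0000
Denominator Σ(y_t−ȳ)² = 346.0000
r_1 = -257.0000 / 346.0000 = -0.743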